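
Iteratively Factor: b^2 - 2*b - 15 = (b - 5)*(b + 3)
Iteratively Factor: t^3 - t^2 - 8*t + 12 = (t - 2)*(t^2 + t - 6) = (t - 2)^2*(t + 3)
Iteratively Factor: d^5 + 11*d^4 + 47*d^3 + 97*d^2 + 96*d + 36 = (d + 3)*(d^4 + 8*d^3 + 23*d^2 + 28*d + 12) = (d + 2)*(d + 3)*(d^3 + 6*d^2 + 11*d + 6) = (d + 2)^2*(d + 3)*(d^2 + 4*d + 3) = (d + 2)^2*(d + 3)^2*(d + 1)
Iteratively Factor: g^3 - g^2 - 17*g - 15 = (g + 3)*(g^2 - 4*g - 5) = (g + 1)*(g + 3)*(g - 5)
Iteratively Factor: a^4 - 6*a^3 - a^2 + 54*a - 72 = (a - 3)*(a^3 - 3*a^2 - 10*a + 24) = (a - 3)*(a + 3)*(a^2 - 6*a + 8) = (a - 3)*(a - 2)*(a + 3)*(a - 4)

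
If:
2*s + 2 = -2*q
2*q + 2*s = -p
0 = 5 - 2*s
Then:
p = 2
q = -7/2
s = 5/2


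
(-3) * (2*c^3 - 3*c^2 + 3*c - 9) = -6*c^3 + 9*c^2 - 9*c + 27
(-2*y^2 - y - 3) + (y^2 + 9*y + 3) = -y^2 + 8*y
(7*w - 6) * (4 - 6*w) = -42*w^2 + 64*w - 24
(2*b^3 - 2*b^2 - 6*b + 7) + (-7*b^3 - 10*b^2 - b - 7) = -5*b^3 - 12*b^2 - 7*b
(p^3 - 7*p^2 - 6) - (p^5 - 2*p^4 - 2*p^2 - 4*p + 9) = -p^5 + 2*p^4 + p^3 - 5*p^2 + 4*p - 15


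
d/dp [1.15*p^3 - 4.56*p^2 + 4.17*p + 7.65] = 3.45*p^2 - 9.12*p + 4.17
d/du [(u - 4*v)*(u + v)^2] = (u + v)*(3*u - 7*v)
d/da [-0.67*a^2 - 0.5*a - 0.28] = -1.34*a - 0.5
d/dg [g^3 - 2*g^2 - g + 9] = 3*g^2 - 4*g - 1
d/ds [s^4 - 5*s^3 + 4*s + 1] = 4*s^3 - 15*s^2 + 4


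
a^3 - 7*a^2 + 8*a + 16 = (a - 4)^2*(a + 1)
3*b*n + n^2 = n*(3*b + n)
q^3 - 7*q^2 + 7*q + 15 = (q - 5)*(q - 3)*(q + 1)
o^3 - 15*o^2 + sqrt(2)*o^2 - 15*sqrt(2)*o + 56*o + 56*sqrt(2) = (o - 8)*(o - 7)*(o + sqrt(2))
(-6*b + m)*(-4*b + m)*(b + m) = 24*b^3 + 14*b^2*m - 9*b*m^2 + m^3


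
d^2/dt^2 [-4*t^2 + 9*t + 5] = -8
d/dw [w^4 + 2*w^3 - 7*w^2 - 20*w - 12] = 4*w^3 + 6*w^2 - 14*w - 20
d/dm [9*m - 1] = 9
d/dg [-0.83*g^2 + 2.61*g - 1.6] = 2.61 - 1.66*g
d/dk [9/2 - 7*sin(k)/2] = -7*cos(k)/2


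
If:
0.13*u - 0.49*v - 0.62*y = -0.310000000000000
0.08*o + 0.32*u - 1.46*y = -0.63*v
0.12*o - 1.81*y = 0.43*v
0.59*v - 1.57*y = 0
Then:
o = 2.71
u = -0.75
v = 0.29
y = 0.11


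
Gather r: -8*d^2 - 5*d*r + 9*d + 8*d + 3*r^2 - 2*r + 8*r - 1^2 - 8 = -8*d^2 + 17*d + 3*r^2 + r*(6 - 5*d) - 9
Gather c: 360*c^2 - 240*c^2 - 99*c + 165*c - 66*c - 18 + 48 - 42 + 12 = 120*c^2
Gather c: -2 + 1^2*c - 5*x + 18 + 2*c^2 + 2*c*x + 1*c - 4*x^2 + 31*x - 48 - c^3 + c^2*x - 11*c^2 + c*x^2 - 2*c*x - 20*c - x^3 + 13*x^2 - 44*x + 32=-c^3 + c^2*(x - 9) + c*(x^2 - 18) - x^3 + 9*x^2 - 18*x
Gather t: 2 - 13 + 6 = -5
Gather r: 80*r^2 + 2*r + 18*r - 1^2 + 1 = 80*r^2 + 20*r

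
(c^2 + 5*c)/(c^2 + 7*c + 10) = c/(c + 2)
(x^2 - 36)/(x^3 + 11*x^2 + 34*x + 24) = (x - 6)/(x^2 + 5*x + 4)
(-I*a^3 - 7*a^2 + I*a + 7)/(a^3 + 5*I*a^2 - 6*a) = (-I*a^3 - 7*a^2 + I*a + 7)/(a*(a^2 + 5*I*a - 6))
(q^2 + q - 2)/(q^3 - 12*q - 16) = (q - 1)/(q^2 - 2*q - 8)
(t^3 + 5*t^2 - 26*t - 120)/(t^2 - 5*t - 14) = (-t^3 - 5*t^2 + 26*t + 120)/(-t^2 + 5*t + 14)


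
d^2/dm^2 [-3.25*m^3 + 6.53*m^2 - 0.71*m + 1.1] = 13.06 - 19.5*m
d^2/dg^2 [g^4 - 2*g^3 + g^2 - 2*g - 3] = 12*g^2 - 12*g + 2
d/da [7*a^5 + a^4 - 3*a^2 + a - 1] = 35*a^4 + 4*a^3 - 6*a + 1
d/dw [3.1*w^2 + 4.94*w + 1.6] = 6.2*w + 4.94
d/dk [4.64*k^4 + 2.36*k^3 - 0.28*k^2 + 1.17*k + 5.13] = 18.56*k^3 + 7.08*k^2 - 0.56*k + 1.17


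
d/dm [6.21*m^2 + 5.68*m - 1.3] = 12.42*m + 5.68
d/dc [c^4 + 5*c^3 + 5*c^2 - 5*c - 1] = 4*c^3 + 15*c^2 + 10*c - 5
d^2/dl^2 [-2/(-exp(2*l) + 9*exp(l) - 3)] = 2*((9 - 4*exp(l))*(exp(2*l) - 9*exp(l) + 3) + 2*(2*exp(l) - 9)^2*exp(l))*exp(l)/(exp(2*l) - 9*exp(l) + 3)^3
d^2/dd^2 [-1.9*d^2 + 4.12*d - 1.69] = -3.80000000000000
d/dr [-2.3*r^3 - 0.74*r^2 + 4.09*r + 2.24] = -6.9*r^2 - 1.48*r + 4.09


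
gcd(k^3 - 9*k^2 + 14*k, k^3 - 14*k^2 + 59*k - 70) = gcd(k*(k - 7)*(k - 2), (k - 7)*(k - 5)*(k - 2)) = k^2 - 9*k + 14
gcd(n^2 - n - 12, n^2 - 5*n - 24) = n + 3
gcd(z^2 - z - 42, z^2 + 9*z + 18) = z + 6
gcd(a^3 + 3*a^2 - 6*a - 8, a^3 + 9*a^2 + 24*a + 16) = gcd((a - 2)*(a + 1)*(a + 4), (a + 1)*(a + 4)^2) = a^2 + 5*a + 4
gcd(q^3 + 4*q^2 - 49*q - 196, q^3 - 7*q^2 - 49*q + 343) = q^2 - 49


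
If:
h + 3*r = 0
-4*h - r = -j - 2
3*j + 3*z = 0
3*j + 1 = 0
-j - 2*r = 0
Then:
No Solution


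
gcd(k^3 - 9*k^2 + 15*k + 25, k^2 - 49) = 1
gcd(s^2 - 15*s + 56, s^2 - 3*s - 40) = s - 8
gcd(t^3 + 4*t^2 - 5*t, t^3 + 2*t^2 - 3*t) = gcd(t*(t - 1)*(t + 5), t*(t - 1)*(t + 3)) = t^2 - t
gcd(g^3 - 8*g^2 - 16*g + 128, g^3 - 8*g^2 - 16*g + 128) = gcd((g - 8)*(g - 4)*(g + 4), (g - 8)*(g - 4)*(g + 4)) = g^3 - 8*g^2 - 16*g + 128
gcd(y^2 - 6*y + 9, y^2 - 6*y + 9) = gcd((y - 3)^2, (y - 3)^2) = y^2 - 6*y + 9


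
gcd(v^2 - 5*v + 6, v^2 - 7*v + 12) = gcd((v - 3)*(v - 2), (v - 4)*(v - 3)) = v - 3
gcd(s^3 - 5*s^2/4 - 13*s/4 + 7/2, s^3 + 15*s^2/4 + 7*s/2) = s + 7/4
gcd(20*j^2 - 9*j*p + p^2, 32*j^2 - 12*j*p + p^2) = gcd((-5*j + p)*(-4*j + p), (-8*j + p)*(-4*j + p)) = -4*j + p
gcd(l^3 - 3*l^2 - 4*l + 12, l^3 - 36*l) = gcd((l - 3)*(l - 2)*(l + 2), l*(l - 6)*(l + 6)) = 1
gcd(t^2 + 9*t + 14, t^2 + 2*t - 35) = t + 7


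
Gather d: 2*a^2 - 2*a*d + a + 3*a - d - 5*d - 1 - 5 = 2*a^2 + 4*a + d*(-2*a - 6) - 6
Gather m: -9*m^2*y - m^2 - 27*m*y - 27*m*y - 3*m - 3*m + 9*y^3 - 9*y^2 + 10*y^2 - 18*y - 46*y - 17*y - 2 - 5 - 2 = m^2*(-9*y - 1) + m*(-54*y - 6) + 9*y^3 + y^2 - 81*y - 9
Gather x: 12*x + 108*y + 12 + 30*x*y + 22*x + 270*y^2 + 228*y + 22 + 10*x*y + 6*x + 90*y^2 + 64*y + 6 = x*(40*y + 40) + 360*y^2 + 400*y + 40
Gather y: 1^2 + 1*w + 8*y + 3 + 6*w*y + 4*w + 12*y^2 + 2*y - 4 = 5*w + 12*y^2 + y*(6*w + 10)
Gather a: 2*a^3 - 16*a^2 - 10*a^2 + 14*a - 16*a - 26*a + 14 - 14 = 2*a^3 - 26*a^2 - 28*a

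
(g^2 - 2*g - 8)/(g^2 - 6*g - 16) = (g - 4)/(g - 8)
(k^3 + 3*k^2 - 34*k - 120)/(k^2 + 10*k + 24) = (k^2 - k - 30)/(k + 6)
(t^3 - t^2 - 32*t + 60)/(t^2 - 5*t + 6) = (t^2 + t - 30)/(t - 3)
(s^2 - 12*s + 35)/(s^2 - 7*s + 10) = (s - 7)/(s - 2)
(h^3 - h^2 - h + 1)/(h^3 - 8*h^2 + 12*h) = (h^3 - h^2 - h + 1)/(h*(h^2 - 8*h + 12))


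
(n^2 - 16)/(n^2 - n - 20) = (n - 4)/(n - 5)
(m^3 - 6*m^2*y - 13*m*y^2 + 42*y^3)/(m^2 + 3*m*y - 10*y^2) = (m^2 - 4*m*y - 21*y^2)/(m + 5*y)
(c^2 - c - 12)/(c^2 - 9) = (c - 4)/(c - 3)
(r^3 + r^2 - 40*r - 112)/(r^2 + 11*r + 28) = (r^2 - 3*r - 28)/(r + 7)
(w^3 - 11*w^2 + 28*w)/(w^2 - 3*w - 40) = w*(-w^2 + 11*w - 28)/(-w^2 + 3*w + 40)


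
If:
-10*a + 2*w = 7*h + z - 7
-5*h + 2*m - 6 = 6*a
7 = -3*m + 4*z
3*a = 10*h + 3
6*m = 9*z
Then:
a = -31/5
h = -54/25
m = -21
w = -2453/50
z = -14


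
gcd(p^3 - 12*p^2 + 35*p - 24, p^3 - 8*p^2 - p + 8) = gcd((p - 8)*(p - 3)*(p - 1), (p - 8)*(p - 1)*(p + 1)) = p^2 - 9*p + 8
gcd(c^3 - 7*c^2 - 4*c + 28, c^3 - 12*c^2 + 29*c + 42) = c - 7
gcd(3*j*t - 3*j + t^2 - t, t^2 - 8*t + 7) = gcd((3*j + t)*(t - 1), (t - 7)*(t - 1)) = t - 1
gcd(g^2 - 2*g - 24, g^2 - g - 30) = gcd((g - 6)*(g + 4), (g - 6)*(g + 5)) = g - 6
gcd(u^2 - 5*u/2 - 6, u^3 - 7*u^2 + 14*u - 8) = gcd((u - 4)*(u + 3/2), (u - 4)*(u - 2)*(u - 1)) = u - 4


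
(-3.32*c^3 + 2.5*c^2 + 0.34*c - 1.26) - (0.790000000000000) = -3.32*c^3 + 2.5*c^2 + 0.34*c - 2.05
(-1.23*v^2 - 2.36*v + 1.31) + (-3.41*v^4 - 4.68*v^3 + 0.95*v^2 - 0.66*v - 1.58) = -3.41*v^4 - 4.68*v^3 - 0.28*v^2 - 3.02*v - 0.27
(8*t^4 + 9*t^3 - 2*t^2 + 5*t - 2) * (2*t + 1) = 16*t^5 + 26*t^4 + 5*t^3 + 8*t^2 + t - 2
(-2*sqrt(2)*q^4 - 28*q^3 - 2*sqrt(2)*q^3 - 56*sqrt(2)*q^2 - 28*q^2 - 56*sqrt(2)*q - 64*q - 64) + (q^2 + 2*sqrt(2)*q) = -2*sqrt(2)*q^4 - 28*q^3 - 2*sqrt(2)*q^3 - 56*sqrt(2)*q^2 - 27*q^2 - 54*sqrt(2)*q - 64*q - 64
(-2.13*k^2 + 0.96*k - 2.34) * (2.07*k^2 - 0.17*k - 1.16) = -4.4091*k^4 + 2.3493*k^3 - 2.5362*k^2 - 0.7158*k + 2.7144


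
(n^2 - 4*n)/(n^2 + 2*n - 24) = n/(n + 6)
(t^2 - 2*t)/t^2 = (t - 2)/t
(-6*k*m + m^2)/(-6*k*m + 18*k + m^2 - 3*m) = m/(m - 3)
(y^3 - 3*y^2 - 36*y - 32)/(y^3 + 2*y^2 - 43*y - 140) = (y^2 - 7*y - 8)/(y^2 - 2*y - 35)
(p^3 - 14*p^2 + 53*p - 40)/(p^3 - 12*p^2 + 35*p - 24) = (p - 5)/(p - 3)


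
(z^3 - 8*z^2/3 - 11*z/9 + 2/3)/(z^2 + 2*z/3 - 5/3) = (9*z^3 - 24*z^2 - 11*z + 6)/(3*(3*z^2 + 2*z - 5))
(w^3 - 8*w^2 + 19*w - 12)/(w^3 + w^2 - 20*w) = (w^2 - 4*w + 3)/(w*(w + 5))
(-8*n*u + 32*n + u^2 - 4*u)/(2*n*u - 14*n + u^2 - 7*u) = (-8*n*u + 32*n + u^2 - 4*u)/(2*n*u - 14*n + u^2 - 7*u)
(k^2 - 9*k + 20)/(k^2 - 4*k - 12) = (-k^2 + 9*k - 20)/(-k^2 + 4*k + 12)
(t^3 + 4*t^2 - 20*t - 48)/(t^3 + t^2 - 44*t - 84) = (t - 4)/(t - 7)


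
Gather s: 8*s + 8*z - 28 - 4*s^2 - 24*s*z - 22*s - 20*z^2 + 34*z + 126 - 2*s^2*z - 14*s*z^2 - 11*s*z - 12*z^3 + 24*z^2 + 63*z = s^2*(-2*z - 4) + s*(-14*z^2 - 35*z - 14) - 12*z^3 + 4*z^2 + 105*z + 98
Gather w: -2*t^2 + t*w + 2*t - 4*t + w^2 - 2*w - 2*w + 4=-2*t^2 - 2*t + w^2 + w*(t - 4) + 4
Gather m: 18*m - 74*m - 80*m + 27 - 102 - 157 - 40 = -136*m - 272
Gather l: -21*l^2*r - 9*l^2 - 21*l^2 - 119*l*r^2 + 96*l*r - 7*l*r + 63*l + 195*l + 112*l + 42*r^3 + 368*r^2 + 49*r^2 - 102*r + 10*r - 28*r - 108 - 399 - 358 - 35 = l^2*(-21*r - 30) + l*(-119*r^2 + 89*r + 370) + 42*r^3 + 417*r^2 - 120*r - 900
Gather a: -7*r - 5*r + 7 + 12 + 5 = 24 - 12*r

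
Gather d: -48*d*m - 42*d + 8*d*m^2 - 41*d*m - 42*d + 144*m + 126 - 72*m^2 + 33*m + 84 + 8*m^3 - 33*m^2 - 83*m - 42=d*(8*m^2 - 89*m - 84) + 8*m^3 - 105*m^2 + 94*m + 168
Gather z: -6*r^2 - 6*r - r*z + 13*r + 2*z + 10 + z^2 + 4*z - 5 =-6*r^2 + 7*r + z^2 + z*(6 - r) + 5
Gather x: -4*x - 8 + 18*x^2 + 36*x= 18*x^2 + 32*x - 8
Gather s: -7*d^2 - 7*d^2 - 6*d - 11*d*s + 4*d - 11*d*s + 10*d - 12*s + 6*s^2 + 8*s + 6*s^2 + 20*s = -14*d^2 + 8*d + 12*s^2 + s*(16 - 22*d)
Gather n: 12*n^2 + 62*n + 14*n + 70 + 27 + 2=12*n^2 + 76*n + 99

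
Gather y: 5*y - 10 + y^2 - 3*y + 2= y^2 + 2*y - 8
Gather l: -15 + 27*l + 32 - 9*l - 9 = 18*l + 8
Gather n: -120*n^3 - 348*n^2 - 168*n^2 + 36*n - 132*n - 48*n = -120*n^3 - 516*n^2 - 144*n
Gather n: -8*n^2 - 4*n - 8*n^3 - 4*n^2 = -8*n^3 - 12*n^2 - 4*n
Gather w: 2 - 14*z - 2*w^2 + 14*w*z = -2*w^2 + 14*w*z - 14*z + 2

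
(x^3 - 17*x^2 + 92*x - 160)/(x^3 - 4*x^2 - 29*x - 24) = (x^2 - 9*x + 20)/(x^2 + 4*x + 3)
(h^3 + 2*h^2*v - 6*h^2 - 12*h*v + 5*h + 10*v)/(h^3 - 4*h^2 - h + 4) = (h^2 + 2*h*v - 5*h - 10*v)/(h^2 - 3*h - 4)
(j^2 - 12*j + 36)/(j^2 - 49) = (j^2 - 12*j + 36)/(j^2 - 49)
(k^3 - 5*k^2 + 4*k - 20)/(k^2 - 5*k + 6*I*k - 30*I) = (k^2 + 4)/(k + 6*I)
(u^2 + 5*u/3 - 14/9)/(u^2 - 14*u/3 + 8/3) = (u + 7/3)/(u - 4)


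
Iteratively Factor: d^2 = (d)*(d)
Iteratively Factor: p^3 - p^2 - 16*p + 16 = (p - 4)*(p^2 + 3*p - 4) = (p - 4)*(p - 1)*(p + 4)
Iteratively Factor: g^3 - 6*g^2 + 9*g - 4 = (g - 1)*(g^2 - 5*g + 4) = (g - 1)^2*(g - 4)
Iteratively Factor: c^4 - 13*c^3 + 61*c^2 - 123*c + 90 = (c - 2)*(c^3 - 11*c^2 + 39*c - 45) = (c - 5)*(c - 2)*(c^2 - 6*c + 9) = (c - 5)*(c - 3)*(c - 2)*(c - 3)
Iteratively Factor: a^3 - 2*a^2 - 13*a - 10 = (a - 5)*(a^2 + 3*a + 2) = (a - 5)*(a + 1)*(a + 2)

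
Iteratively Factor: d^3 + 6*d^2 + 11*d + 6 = (d + 3)*(d^2 + 3*d + 2) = (d + 2)*(d + 3)*(d + 1)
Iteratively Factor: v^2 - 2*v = (v)*(v - 2)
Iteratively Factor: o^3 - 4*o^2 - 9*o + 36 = (o - 3)*(o^2 - o - 12) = (o - 3)*(o + 3)*(o - 4)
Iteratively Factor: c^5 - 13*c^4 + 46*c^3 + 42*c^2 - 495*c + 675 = (c - 3)*(c^4 - 10*c^3 + 16*c^2 + 90*c - 225) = (c - 5)*(c - 3)*(c^3 - 5*c^2 - 9*c + 45) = (c - 5)*(c - 3)*(c + 3)*(c^2 - 8*c + 15) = (c - 5)*(c - 3)^2*(c + 3)*(c - 5)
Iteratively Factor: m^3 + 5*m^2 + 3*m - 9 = (m - 1)*(m^2 + 6*m + 9) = (m - 1)*(m + 3)*(m + 3)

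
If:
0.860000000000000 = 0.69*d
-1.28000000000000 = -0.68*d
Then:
No Solution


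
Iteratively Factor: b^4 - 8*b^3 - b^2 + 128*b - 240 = (b - 3)*(b^3 - 5*b^2 - 16*b + 80) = (b - 3)*(b + 4)*(b^2 - 9*b + 20) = (b - 4)*(b - 3)*(b + 4)*(b - 5)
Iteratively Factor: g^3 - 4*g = (g)*(g^2 - 4) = g*(g + 2)*(g - 2)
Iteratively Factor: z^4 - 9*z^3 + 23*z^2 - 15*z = (z - 3)*(z^3 - 6*z^2 + 5*z) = (z - 5)*(z - 3)*(z^2 - z) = (z - 5)*(z - 3)*(z - 1)*(z)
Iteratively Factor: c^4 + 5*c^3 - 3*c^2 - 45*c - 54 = (c + 2)*(c^3 + 3*c^2 - 9*c - 27) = (c - 3)*(c + 2)*(c^2 + 6*c + 9) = (c - 3)*(c + 2)*(c + 3)*(c + 3)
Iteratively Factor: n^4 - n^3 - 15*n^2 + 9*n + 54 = (n - 3)*(n^3 + 2*n^2 - 9*n - 18) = (n - 3)*(n + 3)*(n^2 - n - 6) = (n - 3)^2*(n + 3)*(n + 2)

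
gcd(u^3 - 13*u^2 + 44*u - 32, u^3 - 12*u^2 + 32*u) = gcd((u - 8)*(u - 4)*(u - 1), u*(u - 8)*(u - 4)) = u^2 - 12*u + 32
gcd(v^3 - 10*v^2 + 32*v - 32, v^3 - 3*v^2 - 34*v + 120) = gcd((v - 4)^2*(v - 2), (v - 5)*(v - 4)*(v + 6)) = v - 4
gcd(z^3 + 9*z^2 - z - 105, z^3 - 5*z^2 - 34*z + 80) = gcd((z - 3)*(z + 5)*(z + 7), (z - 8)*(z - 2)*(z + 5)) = z + 5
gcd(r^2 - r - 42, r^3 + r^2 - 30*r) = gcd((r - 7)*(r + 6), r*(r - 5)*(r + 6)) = r + 6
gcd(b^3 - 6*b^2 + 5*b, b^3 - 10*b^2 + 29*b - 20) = b^2 - 6*b + 5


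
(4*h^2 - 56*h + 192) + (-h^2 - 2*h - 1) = 3*h^2 - 58*h + 191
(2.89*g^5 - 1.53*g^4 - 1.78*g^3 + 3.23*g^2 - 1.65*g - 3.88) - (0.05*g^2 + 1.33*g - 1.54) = 2.89*g^5 - 1.53*g^4 - 1.78*g^3 + 3.18*g^2 - 2.98*g - 2.34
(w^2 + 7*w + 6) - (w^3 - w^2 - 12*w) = -w^3 + 2*w^2 + 19*w + 6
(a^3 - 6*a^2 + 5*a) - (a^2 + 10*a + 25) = a^3 - 7*a^2 - 5*a - 25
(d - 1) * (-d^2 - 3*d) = -d^3 - 2*d^2 + 3*d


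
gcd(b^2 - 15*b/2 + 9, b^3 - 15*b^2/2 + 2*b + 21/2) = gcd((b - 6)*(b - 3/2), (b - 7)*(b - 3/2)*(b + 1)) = b - 3/2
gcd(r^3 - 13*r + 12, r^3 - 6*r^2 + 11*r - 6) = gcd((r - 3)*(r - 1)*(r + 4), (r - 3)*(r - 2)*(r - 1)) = r^2 - 4*r + 3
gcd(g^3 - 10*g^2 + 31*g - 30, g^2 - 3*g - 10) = g - 5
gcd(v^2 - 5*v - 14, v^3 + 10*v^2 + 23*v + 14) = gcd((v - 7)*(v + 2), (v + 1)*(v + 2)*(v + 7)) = v + 2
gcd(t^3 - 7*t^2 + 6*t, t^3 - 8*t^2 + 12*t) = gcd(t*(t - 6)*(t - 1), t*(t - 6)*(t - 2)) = t^2 - 6*t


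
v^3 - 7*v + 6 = (v - 2)*(v - 1)*(v + 3)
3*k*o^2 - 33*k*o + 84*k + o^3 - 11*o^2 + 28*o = (3*k + o)*(o - 7)*(o - 4)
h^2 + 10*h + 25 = (h + 5)^2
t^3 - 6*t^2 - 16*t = t*(t - 8)*(t + 2)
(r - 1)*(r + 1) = r^2 - 1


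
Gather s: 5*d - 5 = 5*d - 5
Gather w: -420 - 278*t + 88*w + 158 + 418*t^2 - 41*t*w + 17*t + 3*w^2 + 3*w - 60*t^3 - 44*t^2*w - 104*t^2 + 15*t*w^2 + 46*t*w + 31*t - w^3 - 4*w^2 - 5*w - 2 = -60*t^3 + 314*t^2 - 230*t - w^3 + w^2*(15*t - 1) + w*(-44*t^2 + 5*t + 86) - 264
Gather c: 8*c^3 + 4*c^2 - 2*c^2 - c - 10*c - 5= 8*c^3 + 2*c^2 - 11*c - 5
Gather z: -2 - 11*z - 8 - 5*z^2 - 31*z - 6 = -5*z^2 - 42*z - 16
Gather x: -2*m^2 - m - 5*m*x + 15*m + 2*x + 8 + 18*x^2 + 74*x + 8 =-2*m^2 + 14*m + 18*x^2 + x*(76 - 5*m) + 16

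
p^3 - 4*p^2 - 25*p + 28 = (p - 7)*(p - 1)*(p + 4)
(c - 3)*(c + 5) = c^2 + 2*c - 15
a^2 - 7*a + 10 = (a - 5)*(a - 2)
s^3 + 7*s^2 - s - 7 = (s - 1)*(s + 1)*(s + 7)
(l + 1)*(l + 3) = l^2 + 4*l + 3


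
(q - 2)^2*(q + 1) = q^3 - 3*q^2 + 4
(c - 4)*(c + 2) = c^2 - 2*c - 8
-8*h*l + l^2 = l*(-8*h + l)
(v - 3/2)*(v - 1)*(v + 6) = v^3 + 7*v^2/2 - 27*v/2 + 9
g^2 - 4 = (g - 2)*(g + 2)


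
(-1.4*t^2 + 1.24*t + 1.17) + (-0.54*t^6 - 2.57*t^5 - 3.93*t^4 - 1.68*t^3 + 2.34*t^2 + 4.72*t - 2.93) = -0.54*t^6 - 2.57*t^5 - 3.93*t^4 - 1.68*t^3 + 0.94*t^2 + 5.96*t - 1.76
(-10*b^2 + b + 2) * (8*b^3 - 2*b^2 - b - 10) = -80*b^5 + 28*b^4 + 24*b^3 + 95*b^2 - 12*b - 20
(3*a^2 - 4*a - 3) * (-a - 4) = -3*a^3 - 8*a^2 + 19*a + 12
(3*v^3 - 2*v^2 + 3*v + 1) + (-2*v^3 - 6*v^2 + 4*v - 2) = v^3 - 8*v^2 + 7*v - 1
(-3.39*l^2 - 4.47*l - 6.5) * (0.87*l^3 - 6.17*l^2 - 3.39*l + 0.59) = -2.9493*l^5 + 17.0274*l^4 + 33.417*l^3 + 53.2582*l^2 + 19.3977*l - 3.835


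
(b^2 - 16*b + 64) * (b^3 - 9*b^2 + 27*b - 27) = b^5 - 25*b^4 + 235*b^3 - 1035*b^2 + 2160*b - 1728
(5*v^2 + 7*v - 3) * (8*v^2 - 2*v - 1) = 40*v^4 + 46*v^3 - 43*v^2 - v + 3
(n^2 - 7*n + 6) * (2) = 2*n^2 - 14*n + 12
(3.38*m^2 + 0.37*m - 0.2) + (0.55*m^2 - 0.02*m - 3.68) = 3.93*m^2 + 0.35*m - 3.88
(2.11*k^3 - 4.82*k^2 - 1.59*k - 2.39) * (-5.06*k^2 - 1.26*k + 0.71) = -10.6766*k^5 + 21.7306*k^4 + 15.6167*k^3 + 10.6746*k^2 + 1.8825*k - 1.6969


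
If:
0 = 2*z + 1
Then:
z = -1/2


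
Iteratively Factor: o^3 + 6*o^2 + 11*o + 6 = (o + 1)*(o^2 + 5*o + 6) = (o + 1)*(o + 3)*(o + 2)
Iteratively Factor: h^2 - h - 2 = (h - 2)*(h + 1)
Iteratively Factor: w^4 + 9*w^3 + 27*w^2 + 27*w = (w + 3)*(w^3 + 6*w^2 + 9*w) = (w + 3)^2*(w^2 + 3*w) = (w + 3)^3*(w)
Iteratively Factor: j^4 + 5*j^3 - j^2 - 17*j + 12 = (j - 1)*(j^3 + 6*j^2 + 5*j - 12) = (j - 1)^2*(j^2 + 7*j + 12) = (j - 1)^2*(j + 4)*(j + 3)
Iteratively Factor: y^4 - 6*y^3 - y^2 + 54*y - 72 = (y - 4)*(y^3 - 2*y^2 - 9*y + 18) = (y - 4)*(y - 2)*(y^2 - 9) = (y - 4)*(y - 2)*(y + 3)*(y - 3)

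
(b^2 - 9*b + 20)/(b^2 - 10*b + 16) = (b^2 - 9*b + 20)/(b^2 - 10*b + 16)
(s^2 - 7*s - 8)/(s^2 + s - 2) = (s^2 - 7*s - 8)/(s^2 + s - 2)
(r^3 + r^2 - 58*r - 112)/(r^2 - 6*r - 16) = r + 7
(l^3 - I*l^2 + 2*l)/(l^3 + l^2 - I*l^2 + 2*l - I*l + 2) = l/(l + 1)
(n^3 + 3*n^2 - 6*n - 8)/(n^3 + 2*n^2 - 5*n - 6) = (n + 4)/(n + 3)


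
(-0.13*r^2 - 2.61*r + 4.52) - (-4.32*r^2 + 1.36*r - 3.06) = 4.19*r^2 - 3.97*r + 7.58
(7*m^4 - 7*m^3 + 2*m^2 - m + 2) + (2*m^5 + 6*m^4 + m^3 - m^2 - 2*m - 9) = 2*m^5 + 13*m^4 - 6*m^3 + m^2 - 3*m - 7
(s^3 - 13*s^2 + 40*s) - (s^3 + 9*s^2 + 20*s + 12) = -22*s^2 + 20*s - 12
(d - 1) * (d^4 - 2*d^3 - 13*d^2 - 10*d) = d^5 - 3*d^4 - 11*d^3 + 3*d^2 + 10*d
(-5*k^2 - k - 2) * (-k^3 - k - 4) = 5*k^5 + k^4 + 7*k^3 + 21*k^2 + 6*k + 8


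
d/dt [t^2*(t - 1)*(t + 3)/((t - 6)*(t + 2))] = 2*t*(t^4 - 5*t^3 - 32*t^2 - 30*t + 36)/(t^4 - 8*t^3 - 8*t^2 + 96*t + 144)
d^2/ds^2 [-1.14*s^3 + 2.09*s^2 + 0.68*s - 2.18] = 4.18 - 6.84*s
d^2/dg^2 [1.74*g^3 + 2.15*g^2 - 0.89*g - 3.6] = 10.44*g + 4.3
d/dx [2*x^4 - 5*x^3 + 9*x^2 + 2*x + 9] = 8*x^3 - 15*x^2 + 18*x + 2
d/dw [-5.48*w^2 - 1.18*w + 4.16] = -10.96*w - 1.18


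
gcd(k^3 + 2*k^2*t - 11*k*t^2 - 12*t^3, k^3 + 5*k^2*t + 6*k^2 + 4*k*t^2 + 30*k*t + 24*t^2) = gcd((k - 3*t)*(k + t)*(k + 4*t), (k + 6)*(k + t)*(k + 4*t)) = k^2 + 5*k*t + 4*t^2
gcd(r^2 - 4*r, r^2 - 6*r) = r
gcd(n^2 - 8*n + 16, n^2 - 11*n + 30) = 1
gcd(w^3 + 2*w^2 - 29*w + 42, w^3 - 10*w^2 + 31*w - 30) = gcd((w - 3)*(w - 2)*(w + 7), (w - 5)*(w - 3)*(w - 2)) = w^2 - 5*w + 6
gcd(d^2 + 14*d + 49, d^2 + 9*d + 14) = d + 7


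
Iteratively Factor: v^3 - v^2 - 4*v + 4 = (v - 2)*(v^2 + v - 2) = (v - 2)*(v + 2)*(v - 1)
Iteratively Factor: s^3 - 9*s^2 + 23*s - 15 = (s - 5)*(s^2 - 4*s + 3) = (s - 5)*(s - 1)*(s - 3)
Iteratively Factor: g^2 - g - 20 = (g + 4)*(g - 5)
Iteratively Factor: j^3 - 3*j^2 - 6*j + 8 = (j + 2)*(j^2 - 5*j + 4) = (j - 1)*(j + 2)*(j - 4)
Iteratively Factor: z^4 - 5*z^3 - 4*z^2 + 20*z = (z + 2)*(z^3 - 7*z^2 + 10*z) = (z - 2)*(z + 2)*(z^2 - 5*z) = (z - 5)*(z - 2)*(z + 2)*(z)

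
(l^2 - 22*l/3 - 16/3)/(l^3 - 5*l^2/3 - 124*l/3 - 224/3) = (3*l + 2)/(3*l^2 + 19*l + 28)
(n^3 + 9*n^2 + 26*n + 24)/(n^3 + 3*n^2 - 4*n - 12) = (n + 4)/(n - 2)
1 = 1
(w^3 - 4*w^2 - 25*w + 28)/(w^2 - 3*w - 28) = w - 1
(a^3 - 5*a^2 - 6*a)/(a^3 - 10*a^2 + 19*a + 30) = a/(a - 5)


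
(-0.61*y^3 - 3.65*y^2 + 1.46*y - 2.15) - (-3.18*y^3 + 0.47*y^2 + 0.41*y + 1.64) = 2.57*y^3 - 4.12*y^2 + 1.05*y - 3.79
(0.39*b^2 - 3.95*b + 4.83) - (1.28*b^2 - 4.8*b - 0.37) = -0.89*b^2 + 0.85*b + 5.2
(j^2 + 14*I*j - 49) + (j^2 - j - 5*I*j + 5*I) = 2*j^2 - j + 9*I*j - 49 + 5*I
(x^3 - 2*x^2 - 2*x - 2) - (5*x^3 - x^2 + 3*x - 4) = -4*x^3 - x^2 - 5*x + 2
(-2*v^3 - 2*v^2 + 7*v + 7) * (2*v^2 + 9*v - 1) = -4*v^5 - 22*v^4 - 2*v^3 + 79*v^2 + 56*v - 7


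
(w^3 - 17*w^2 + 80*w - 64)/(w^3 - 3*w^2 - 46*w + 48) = (w - 8)/(w + 6)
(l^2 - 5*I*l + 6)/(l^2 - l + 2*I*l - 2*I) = (l^2 - 5*I*l + 6)/(l^2 - l + 2*I*l - 2*I)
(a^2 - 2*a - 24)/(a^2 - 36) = (a + 4)/(a + 6)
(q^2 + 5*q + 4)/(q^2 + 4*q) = (q + 1)/q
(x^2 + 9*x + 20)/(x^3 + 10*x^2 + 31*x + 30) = (x + 4)/(x^2 + 5*x + 6)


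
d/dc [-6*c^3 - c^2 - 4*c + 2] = -18*c^2 - 2*c - 4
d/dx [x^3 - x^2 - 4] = x*(3*x - 2)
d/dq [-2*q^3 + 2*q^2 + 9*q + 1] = -6*q^2 + 4*q + 9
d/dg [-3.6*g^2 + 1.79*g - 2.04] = 1.79 - 7.2*g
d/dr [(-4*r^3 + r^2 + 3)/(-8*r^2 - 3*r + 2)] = (32*r^4 + 24*r^3 - 27*r^2 + 52*r + 9)/(64*r^4 + 48*r^3 - 23*r^2 - 12*r + 4)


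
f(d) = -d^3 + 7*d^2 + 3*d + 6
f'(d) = -3*d^2 + 14*d + 3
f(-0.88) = 9.46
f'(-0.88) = -11.64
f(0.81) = 12.49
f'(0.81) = 12.37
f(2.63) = 44.12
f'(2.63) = 19.07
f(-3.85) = 155.27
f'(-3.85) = -95.37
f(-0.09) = 5.79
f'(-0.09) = 1.72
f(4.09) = 66.95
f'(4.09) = 10.08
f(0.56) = 9.70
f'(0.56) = 9.90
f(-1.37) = 17.60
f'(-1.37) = -21.81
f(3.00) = 51.00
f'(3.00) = 18.00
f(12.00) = -678.00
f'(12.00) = -261.00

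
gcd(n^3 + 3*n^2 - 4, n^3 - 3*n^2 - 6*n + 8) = n^2 + n - 2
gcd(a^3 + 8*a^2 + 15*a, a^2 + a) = a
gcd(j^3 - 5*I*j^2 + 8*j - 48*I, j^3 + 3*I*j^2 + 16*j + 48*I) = j^2 - I*j + 12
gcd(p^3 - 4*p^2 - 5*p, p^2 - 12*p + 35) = p - 5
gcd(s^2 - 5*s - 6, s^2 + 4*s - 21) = 1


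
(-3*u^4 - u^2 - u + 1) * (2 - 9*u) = 27*u^5 - 6*u^4 + 9*u^3 + 7*u^2 - 11*u + 2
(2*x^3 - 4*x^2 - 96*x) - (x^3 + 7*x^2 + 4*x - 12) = x^3 - 11*x^2 - 100*x + 12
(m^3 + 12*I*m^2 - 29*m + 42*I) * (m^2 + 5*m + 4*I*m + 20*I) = m^5 + 5*m^4 + 16*I*m^4 - 77*m^3 + 80*I*m^3 - 385*m^2 - 74*I*m^2 - 168*m - 370*I*m - 840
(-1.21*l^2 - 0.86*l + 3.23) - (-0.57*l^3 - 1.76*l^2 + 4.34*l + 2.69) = 0.57*l^3 + 0.55*l^2 - 5.2*l + 0.54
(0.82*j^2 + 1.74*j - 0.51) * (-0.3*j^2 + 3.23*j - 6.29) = -0.246*j^4 + 2.1266*j^3 + 0.615399999999999*j^2 - 12.5919*j + 3.2079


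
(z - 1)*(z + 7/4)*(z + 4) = z^3 + 19*z^2/4 + 5*z/4 - 7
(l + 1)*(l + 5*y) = l^2 + 5*l*y + l + 5*y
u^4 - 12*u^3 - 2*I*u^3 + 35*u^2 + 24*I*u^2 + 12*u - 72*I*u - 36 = (u - 6)^2*(u - I)^2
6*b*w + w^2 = w*(6*b + w)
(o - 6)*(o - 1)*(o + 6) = o^3 - o^2 - 36*o + 36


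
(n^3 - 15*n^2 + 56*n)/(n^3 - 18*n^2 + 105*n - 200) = n*(n - 7)/(n^2 - 10*n + 25)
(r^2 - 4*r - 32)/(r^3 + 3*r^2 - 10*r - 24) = (r - 8)/(r^2 - r - 6)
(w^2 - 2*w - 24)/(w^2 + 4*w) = (w - 6)/w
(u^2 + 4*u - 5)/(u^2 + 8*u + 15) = (u - 1)/(u + 3)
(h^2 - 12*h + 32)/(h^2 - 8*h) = (h - 4)/h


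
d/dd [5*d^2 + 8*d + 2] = 10*d + 8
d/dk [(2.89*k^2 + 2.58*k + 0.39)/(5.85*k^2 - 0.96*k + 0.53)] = (-17.8674*k^2 - 1.4996*k + 1.7418)/(34.2225*k^4 - 11.232*k^3 + 7.1226*k^2 - 1.0176*k + 0.2809)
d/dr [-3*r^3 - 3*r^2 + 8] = 3*r*(-3*r - 2)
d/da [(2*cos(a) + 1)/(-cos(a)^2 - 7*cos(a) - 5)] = (-2*cos(a) - cos(2*a) + 2)*sin(a)/(cos(a)^2 + 7*cos(a) + 5)^2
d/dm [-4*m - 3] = -4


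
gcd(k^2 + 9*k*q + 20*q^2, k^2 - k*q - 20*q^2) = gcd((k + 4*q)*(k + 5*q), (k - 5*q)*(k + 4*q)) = k + 4*q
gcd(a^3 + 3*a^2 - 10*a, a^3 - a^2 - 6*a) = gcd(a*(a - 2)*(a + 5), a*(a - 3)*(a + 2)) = a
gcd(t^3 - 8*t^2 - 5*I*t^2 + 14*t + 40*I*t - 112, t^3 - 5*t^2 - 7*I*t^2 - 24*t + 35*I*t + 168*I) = t^2 + t*(-8 - 7*I) + 56*I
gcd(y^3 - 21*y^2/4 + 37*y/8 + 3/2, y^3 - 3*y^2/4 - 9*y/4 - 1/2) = y + 1/4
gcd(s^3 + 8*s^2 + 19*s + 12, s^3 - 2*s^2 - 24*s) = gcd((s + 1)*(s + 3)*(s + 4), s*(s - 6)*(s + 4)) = s + 4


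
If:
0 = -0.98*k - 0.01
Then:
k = -0.01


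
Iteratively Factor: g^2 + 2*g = (g)*(g + 2)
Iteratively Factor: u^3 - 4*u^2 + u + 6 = (u - 2)*(u^2 - 2*u - 3) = (u - 2)*(u + 1)*(u - 3)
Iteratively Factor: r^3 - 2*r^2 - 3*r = (r + 1)*(r^2 - 3*r) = r*(r + 1)*(r - 3)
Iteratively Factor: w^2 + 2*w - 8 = (w - 2)*(w + 4)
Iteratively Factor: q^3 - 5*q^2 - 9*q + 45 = (q - 5)*(q^2 - 9) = (q - 5)*(q - 3)*(q + 3)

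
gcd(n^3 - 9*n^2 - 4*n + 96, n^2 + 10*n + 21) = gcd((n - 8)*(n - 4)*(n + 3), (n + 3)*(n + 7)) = n + 3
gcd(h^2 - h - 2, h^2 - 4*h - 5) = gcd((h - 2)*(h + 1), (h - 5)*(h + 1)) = h + 1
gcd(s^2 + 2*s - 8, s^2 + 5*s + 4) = s + 4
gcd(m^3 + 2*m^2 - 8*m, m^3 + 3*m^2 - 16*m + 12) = m - 2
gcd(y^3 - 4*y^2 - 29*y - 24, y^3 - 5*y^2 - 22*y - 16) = y^2 - 7*y - 8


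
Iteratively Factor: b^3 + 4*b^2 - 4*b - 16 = (b + 2)*(b^2 + 2*b - 8) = (b - 2)*(b + 2)*(b + 4)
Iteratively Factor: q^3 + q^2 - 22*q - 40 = (q - 5)*(q^2 + 6*q + 8) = (q - 5)*(q + 4)*(q + 2)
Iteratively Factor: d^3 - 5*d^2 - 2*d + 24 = (d + 2)*(d^2 - 7*d + 12) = (d - 4)*(d + 2)*(d - 3)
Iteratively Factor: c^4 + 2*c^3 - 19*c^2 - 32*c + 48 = (c + 4)*(c^3 - 2*c^2 - 11*c + 12) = (c - 1)*(c + 4)*(c^2 - c - 12) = (c - 4)*(c - 1)*(c + 4)*(c + 3)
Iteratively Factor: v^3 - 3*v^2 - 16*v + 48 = (v - 3)*(v^2 - 16) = (v - 3)*(v + 4)*(v - 4)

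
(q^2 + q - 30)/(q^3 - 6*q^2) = (q^2 + q - 30)/(q^2*(q - 6))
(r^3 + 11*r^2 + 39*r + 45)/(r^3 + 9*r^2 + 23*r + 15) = (r + 3)/(r + 1)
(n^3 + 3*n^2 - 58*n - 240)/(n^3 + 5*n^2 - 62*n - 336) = (n + 5)/(n + 7)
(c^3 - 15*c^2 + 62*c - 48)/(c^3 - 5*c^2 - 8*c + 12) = (c - 8)/(c + 2)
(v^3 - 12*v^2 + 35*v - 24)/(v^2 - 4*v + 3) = v - 8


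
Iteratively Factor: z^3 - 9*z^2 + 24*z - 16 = (z - 4)*(z^2 - 5*z + 4) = (z - 4)*(z - 1)*(z - 4)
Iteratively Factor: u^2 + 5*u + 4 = (u + 4)*(u + 1)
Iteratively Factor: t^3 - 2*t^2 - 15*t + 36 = (t - 3)*(t^2 + t - 12) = (t - 3)*(t + 4)*(t - 3)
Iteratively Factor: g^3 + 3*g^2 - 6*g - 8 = (g + 1)*(g^2 + 2*g - 8) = (g - 2)*(g + 1)*(g + 4)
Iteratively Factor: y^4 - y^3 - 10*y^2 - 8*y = (y)*(y^3 - y^2 - 10*y - 8) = y*(y + 1)*(y^2 - 2*y - 8) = y*(y + 1)*(y + 2)*(y - 4)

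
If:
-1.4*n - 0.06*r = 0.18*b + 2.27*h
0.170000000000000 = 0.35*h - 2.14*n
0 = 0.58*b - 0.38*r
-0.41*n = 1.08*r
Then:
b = 0.02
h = 0.04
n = -0.07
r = 0.03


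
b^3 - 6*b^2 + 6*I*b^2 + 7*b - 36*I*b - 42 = (b - 6)*(b - I)*(b + 7*I)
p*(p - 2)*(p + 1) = p^3 - p^2 - 2*p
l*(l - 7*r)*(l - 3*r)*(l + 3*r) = l^4 - 7*l^3*r - 9*l^2*r^2 + 63*l*r^3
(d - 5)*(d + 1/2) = d^2 - 9*d/2 - 5/2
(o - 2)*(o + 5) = o^2 + 3*o - 10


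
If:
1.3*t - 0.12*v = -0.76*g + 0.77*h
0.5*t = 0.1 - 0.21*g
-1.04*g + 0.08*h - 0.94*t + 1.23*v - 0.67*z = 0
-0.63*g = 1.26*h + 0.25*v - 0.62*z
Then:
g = 0.586015571329269*z - 0.429273113263153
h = 0.0303779723634058*z + 0.231981624158036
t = 0.380294707570524 - 0.246126539958293*z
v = 0.850135779538676*z - 0.0874191403333573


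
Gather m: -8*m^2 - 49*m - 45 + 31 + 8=-8*m^2 - 49*m - 6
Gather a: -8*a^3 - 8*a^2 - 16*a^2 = -8*a^3 - 24*a^2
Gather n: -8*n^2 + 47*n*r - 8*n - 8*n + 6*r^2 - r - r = -8*n^2 + n*(47*r - 16) + 6*r^2 - 2*r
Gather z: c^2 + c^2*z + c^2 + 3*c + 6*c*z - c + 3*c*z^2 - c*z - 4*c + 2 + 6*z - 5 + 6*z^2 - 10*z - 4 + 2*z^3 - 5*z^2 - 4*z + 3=2*c^2 - 2*c + 2*z^3 + z^2*(3*c + 1) + z*(c^2 + 5*c - 8) - 4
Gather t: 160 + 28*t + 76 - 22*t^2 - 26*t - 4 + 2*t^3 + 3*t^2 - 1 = 2*t^3 - 19*t^2 + 2*t + 231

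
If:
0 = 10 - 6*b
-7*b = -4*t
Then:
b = 5/3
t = 35/12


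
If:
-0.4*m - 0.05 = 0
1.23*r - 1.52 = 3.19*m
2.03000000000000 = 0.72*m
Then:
No Solution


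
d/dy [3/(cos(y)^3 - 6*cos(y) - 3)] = 9*(cos(y)^2 - 2)*sin(y)/(-cos(y)^3 + 6*cos(y) + 3)^2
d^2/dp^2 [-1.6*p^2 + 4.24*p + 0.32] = -3.20000000000000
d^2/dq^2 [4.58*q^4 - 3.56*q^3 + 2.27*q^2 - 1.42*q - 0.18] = 54.96*q^2 - 21.36*q + 4.54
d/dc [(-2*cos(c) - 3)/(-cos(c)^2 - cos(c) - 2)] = (6*cos(c) + cos(2*c))*sin(c)/(cos(c)^2 + cos(c) + 2)^2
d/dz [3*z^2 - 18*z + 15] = 6*z - 18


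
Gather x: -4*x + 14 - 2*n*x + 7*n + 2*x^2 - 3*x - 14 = 7*n + 2*x^2 + x*(-2*n - 7)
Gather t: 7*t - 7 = 7*t - 7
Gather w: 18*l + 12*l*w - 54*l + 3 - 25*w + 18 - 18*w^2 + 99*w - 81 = -36*l - 18*w^2 + w*(12*l + 74) - 60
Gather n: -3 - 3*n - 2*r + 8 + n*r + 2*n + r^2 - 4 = n*(r - 1) + r^2 - 2*r + 1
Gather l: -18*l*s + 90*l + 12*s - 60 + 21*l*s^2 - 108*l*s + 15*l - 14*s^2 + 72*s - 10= l*(21*s^2 - 126*s + 105) - 14*s^2 + 84*s - 70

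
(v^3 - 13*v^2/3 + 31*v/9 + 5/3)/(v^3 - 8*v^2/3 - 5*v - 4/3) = (v^2 - 14*v/3 + 5)/(v^2 - 3*v - 4)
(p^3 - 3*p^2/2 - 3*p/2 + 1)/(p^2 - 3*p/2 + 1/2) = (p^2 - p - 2)/(p - 1)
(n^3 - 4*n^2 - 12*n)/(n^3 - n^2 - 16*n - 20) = n*(n - 6)/(n^2 - 3*n - 10)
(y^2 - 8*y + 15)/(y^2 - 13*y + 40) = (y - 3)/(y - 8)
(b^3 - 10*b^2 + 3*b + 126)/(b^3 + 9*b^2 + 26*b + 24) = (b^2 - 13*b + 42)/(b^2 + 6*b + 8)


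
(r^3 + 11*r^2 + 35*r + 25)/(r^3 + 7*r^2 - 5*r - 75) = (r + 1)/(r - 3)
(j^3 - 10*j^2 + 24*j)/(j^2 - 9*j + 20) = j*(j - 6)/(j - 5)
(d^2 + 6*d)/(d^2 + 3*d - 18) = d/(d - 3)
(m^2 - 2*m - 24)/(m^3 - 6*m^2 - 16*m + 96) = 1/(m - 4)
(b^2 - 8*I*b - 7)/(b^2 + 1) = (b - 7*I)/(b + I)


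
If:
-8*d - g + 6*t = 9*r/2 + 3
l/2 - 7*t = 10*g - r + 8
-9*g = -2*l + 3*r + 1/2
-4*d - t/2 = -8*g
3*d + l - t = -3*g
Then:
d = 19553/11374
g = 6839/11374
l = -63088/5687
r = -53265/5687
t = -500/121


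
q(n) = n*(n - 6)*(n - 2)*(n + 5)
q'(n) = n*(n - 6)*(n - 2) + n*(n - 6)*(n + 5) + n*(n - 2)*(n + 5) + (n - 6)*(n - 2)*(n + 5) = 4*n^3 - 9*n^2 - 56*n + 60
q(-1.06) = -90.23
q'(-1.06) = 104.48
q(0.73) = 28.00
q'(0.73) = 15.88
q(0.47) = 21.75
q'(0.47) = 32.11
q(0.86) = 29.53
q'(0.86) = 7.73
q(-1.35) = -121.33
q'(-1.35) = 109.36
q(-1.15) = -99.72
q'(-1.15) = 106.41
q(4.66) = -160.45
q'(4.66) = 8.38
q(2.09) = -5.21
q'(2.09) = -59.84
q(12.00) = 12240.00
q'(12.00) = 5004.00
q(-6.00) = 576.00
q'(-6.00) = -792.00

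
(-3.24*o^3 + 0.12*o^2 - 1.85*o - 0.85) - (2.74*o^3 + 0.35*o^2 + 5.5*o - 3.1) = -5.98*o^3 - 0.23*o^2 - 7.35*o + 2.25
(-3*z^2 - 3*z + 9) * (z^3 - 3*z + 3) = -3*z^5 - 3*z^4 + 18*z^3 - 36*z + 27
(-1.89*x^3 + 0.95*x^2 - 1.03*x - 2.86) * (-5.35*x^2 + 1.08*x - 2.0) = 10.1115*x^5 - 7.1237*x^4 + 10.3165*x^3 + 12.2886*x^2 - 1.0288*x + 5.72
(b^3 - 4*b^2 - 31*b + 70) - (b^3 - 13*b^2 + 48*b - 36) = 9*b^2 - 79*b + 106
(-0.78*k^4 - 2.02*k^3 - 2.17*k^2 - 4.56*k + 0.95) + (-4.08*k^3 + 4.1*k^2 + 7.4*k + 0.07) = -0.78*k^4 - 6.1*k^3 + 1.93*k^2 + 2.84*k + 1.02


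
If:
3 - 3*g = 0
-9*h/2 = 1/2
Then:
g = 1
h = -1/9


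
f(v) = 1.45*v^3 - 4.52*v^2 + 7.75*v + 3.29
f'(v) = 4.35*v^2 - 9.04*v + 7.75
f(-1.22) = -15.53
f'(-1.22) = 25.25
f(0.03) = 3.52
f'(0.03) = 7.48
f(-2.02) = -42.76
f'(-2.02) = 43.76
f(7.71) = 458.91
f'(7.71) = 196.63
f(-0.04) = 2.97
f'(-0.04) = 8.12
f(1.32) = 8.98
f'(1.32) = 3.40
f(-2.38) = -60.31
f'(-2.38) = 53.91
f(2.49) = 16.95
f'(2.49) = 12.21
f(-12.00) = -3246.19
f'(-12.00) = 742.63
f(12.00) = 1951.01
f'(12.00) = 525.67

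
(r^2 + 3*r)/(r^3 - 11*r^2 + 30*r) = (r + 3)/(r^2 - 11*r + 30)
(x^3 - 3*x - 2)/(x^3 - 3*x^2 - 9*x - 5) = (x - 2)/(x - 5)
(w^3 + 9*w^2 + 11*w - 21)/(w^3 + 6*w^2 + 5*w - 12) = (w + 7)/(w + 4)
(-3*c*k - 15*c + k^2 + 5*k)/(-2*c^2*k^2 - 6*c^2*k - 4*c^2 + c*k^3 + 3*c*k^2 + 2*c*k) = (3*c*k + 15*c - k^2 - 5*k)/(c*(2*c*k^2 + 6*c*k + 4*c - k^3 - 3*k^2 - 2*k))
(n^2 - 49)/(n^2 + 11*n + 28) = (n - 7)/(n + 4)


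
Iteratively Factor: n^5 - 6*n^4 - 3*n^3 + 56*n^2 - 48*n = (n - 1)*(n^4 - 5*n^3 - 8*n^2 + 48*n) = (n - 1)*(n + 3)*(n^3 - 8*n^2 + 16*n) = (n - 4)*(n - 1)*(n + 3)*(n^2 - 4*n) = (n - 4)^2*(n - 1)*(n + 3)*(n)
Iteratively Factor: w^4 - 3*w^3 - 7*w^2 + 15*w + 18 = (w + 2)*(w^3 - 5*w^2 + 3*w + 9) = (w - 3)*(w + 2)*(w^2 - 2*w - 3) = (w - 3)^2*(w + 2)*(w + 1)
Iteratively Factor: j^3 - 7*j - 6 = (j - 3)*(j^2 + 3*j + 2) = (j - 3)*(j + 2)*(j + 1)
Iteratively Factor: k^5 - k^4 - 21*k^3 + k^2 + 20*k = (k - 1)*(k^4 - 21*k^2 - 20*k) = (k - 5)*(k - 1)*(k^3 + 5*k^2 + 4*k) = (k - 5)*(k - 1)*(k + 4)*(k^2 + k) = (k - 5)*(k - 1)*(k + 1)*(k + 4)*(k)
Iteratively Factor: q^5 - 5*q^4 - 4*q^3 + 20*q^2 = (q - 2)*(q^4 - 3*q^3 - 10*q^2) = q*(q - 2)*(q^3 - 3*q^2 - 10*q) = q^2*(q - 2)*(q^2 - 3*q - 10) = q^2*(q - 5)*(q - 2)*(q + 2)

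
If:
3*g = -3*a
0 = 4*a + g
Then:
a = 0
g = 0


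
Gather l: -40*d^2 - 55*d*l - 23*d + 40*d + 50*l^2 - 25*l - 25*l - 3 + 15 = -40*d^2 + 17*d + 50*l^2 + l*(-55*d - 50) + 12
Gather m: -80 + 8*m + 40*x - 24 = 8*m + 40*x - 104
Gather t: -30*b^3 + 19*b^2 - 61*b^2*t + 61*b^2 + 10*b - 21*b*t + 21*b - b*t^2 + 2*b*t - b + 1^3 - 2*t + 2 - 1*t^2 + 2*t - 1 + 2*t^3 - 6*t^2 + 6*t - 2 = -30*b^3 + 80*b^2 + 30*b + 2*t^3 + t^2*(-b - 7) + t*(-61*b^2 - 19*b + 6)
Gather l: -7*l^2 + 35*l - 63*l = -7*l^2 - 28*l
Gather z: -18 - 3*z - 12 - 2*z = -5*z - 30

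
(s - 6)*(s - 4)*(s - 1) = s^3 - 11*s^2 + 34*s - 24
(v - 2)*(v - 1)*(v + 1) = v^3 - 2*v^2 - v + 2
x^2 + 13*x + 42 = (x + 6)*(x + 7)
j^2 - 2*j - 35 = (j - 7)*(j + 5)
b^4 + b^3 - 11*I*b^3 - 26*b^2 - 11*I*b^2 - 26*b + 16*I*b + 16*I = (b - 8*I)*(b - 2*I)*(-I*b - I)*(I*b + 1)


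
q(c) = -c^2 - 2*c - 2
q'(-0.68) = -0.64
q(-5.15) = -18.22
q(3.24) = -18.98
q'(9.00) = -20.00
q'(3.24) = -8.48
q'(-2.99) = 3.98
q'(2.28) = -6.56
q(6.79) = -61.68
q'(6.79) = -15.58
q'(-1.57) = 1.14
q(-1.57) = -1.32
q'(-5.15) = 8.30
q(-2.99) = -4.96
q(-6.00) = -26.00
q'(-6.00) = 10.00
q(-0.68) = -1.10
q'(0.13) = -2.26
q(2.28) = -11.76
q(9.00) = -101.00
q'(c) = -2*c - 2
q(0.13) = -2.28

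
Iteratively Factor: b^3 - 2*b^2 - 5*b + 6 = (b + 2)*(b^2 - 4*b + 3) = (b - 1)*(b + 2)*(b - 3)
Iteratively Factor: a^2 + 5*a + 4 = (a + 4)*(a + 1)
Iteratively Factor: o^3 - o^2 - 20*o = (o - 5)*(o^2 + 4*o) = o*(o - 5)*(o + 4)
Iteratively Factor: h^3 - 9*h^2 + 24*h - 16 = (h - 4)*(h^2 - 5*h + 4) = (h - 4)*(h - 1)*(h - 4)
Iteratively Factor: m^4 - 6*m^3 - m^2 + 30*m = (m + 2)*(m^3 - 8*m^2 + 15*m) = (m - 5)*(m + 2)*(m^2 - 3*m) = m*(m - 5)*(m + 2)*(m - 3)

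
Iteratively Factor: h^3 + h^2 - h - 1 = (h + 1)*(h^2 - 1) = (h - 1)*(h + 1)*(h + 1)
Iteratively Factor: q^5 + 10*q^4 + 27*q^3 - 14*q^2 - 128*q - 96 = (q - 2)*(q^4 + 12*q^3 + 51*q^2 + 88*q + 48) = (q - 2)*(q + 4)*(q^3 + 8*q^2 + 19*q + 12) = (q - 2)*(q + 4)^2*(q^2 + 4*q + 3) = (q - 2)*(q + 1)*(q + 4)^2*(q + 3)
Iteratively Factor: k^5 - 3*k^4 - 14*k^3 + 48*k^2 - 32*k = (k)*(k^4 - 3*k^3 - 14*k^2 + 48*k - 32) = k*(k - 2)*(k^3 - k^2 - 16*k + 16) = k*(k - 4)*(k - 2)*(k^2 + 3*k - 4) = k*(k - 4)*(k - 2)*(k + 4)*(k - 1)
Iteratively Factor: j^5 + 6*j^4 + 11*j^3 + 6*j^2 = (j + 2)*(j^4 + 4*j^3 + 3*j^2) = (j + 2)*(j + 3)*(j^3 + j^2) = j*(j + 2)*(j + 3)*(j^2 + j) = j^2*(j + 2)*(j + 3)*(j + 1)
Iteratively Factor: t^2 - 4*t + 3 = (t - 1)*(t - 3)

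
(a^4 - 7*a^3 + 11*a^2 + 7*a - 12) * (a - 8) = a^5 - 15*a^4 + 67*a^3 - 81*a^2 - 68*a + 96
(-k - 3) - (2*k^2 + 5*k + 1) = -2*k^2 - 6*k - 4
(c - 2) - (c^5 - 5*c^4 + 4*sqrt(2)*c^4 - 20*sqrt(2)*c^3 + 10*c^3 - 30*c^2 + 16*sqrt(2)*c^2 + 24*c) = -c^5 - 4*sqrt(2)*c^4 + 5*c^4 - 10*c^3 + 20*sqrt(2)*c^3 - 16*sqrt(2)*c^2 + 30*c^2 - 23*c - 2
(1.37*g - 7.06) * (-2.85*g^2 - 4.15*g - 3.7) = -3.9045*g^3 + 14.4355*g^2 + 24.23*g + 26.122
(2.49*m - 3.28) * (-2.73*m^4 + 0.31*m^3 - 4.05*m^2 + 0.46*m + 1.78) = -6.7977*m^5 + 9.7263*m^4 - 11.1013*m^3 + 14.4294*m^2 + 2.9234*m - 5.8384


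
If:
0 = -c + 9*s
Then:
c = 9*s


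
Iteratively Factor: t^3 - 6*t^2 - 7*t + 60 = (t + 3)*(t^2 - 9*t + 20) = (t - 4)*(t + 3)*(t - 5)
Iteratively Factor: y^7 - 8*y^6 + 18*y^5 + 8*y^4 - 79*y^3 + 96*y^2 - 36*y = (y - 1)*(y^6 - 7*y^5 + 11*y^4 + 19*y^3 - 60*y^2 + 36*y) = (y - 2)*(y - 1)*(y^5 - 5*y^4 + y^3 + 21*y^2 - 18*y) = (y - 3)*(y - 2)*(y - 1)*(y^4 - 2*y^3 - 5*y^2 + 6*y) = (y - 3)*(y - 2)*(y - 1)*(y + 2)*(y^3 - 4*y^2 + 3*y) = (y - 3)*(y - 2)*(y - 1)^2*(y + 2)*(y^2 - 3*y) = y*(y - 3)*(y - 2)*(y - 1)^2*(y + 2)*(y - 3)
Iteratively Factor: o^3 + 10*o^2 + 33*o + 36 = (o + 3)*(o^2 + 7*o + 12) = (o + 3)*(o + 4)*(o + 3)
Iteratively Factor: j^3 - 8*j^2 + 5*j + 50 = (j + 2)*(j^2 - 10*j + 25) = (j - 5)*(j + 2)*(j - 5)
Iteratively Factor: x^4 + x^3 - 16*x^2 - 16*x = (x + 4)*(x^3 - 3*x^2 - 4*x) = x*(x + 4)*(x^2 - 3*x - 4) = x*(x - 4)*(x + 4)*(x + 1)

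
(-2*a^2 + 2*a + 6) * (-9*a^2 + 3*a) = 18*a^4 - 24*a^3 - 48*a^2 + 18*a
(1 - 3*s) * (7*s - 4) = -21*s^2 + 19*s - 4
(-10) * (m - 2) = 20 - 10*m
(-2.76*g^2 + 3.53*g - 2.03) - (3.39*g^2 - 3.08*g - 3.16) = -6.15*g^2 + 6.61*g + 1.13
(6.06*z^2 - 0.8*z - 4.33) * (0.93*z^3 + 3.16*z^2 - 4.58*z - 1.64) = 5.6358*z^5 + 18.4056*z^4 - 34.3097*z^3 - 19.9572*z^2 + 21.1434*z + 7.1012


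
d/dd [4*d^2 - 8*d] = 8*d - 8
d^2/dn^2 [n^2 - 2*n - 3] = 2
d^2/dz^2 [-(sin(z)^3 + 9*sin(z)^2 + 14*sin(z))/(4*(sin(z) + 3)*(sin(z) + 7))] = (sin(z)^4 + 9*sin(z)^3 + 30*sin(z)^2 + 18*sin(z) - 6)/(4*(sin(z) + 3)^3)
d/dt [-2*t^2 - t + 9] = -4*t - 1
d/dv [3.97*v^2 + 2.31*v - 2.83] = 7.94*v + 2.31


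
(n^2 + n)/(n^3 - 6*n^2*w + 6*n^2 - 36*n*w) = (n + 1)/(n^2 - 6*n*w + 6*n - 36*w)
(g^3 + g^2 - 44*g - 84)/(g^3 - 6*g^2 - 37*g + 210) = (g + 2)/(g - 5)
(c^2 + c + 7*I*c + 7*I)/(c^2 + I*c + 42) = (c + 1)/(c - 6*I)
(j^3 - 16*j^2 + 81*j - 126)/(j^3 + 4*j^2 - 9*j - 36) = (j^2 - 13*j + 42)/(j^2 + 7*j + 12)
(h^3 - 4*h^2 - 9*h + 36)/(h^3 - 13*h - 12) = (h - 3)/(h + 1)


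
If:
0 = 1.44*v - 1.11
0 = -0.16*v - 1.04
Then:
No Solution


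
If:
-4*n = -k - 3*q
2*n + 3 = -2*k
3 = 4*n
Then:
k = -9/4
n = 3/4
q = 7/4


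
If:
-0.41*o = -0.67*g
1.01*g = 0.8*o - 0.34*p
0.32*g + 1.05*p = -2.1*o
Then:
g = 0.00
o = 0.00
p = 0.00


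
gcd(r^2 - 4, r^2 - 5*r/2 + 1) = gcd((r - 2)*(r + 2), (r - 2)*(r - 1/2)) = r - 2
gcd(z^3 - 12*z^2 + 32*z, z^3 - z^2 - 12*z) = z^2 - 4*z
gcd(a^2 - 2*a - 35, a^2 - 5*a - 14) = a - 7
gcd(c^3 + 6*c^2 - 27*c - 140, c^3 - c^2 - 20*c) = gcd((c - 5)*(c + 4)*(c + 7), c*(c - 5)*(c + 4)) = c^2 - c - 20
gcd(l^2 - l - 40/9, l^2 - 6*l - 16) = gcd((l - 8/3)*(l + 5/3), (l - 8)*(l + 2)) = 1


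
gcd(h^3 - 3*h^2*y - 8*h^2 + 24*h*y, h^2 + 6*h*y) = h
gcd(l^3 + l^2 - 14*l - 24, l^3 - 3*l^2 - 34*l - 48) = l^2 + 5*l + 6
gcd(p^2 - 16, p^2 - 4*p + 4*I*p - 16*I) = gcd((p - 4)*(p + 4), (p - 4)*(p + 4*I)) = p - 4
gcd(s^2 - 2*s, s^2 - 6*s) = s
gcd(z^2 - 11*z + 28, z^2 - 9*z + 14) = z - 7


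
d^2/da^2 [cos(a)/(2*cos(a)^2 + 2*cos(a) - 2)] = ((1 - cos(a)^2)^2 - cos(a)^5 - 4*cos(a)^3 + cos(a)^2 + 5*cos(a) + 1)/(2*(cos(a)^2 + cos(a) - 1)^3)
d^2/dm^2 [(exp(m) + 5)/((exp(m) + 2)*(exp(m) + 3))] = (exp(4*m) + 15*exp(3*m) + 39*exp(2*m) - 25*exp(m) - 114)*exp(m)/(exp(6*m) + 15*exp(5*m) + 93*exp(4*m) + 305*exp(3*m) + 558*exp(2*m) + 540*exp(m) + 216)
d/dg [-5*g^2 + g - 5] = 1 - 10*g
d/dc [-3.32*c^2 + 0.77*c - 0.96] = 0.77 - 6.64*c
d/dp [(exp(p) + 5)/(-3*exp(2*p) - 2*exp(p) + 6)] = (3*exp(2*p) + 30*exp(p) + 16)*exp(p)/(9*exp(4*p) + 12*exp(3*p) - 32*exp(2*p) - 24*exp(p) + 36)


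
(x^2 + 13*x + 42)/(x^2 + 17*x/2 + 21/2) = 2*(x + 6)/(2*x + 3)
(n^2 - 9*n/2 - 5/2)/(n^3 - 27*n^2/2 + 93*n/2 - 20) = (2*n + 1)/(2*n^2 - 17*n + 8)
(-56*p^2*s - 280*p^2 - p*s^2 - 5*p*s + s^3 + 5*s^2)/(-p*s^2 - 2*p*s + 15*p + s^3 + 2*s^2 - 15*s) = (56*p^2 + p*s - s^2)/(p*s - 3*p - s^2 + 3*s)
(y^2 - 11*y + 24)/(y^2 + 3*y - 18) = (y - 8)/(y + 6)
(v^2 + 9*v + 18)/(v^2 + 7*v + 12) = (v + 6)/(v + 4)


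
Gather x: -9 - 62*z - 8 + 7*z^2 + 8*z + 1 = 7*z^2 - 54*z - 16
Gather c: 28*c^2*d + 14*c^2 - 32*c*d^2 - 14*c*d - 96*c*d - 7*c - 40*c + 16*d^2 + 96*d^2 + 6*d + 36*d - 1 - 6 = c^2*(28*d + 14) + c*(-32*d^2 - 110*d - 47) + 112*d^2 + 42*d - 7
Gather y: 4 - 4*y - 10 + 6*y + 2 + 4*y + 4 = 6*y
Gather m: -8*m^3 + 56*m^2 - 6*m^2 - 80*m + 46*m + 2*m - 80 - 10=-8*m^3 + 50*m^2 - 32*m - 90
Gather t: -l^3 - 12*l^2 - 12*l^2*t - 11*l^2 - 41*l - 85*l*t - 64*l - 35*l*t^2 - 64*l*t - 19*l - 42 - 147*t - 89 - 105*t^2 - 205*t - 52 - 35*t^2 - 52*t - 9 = -l^3 - 23*l^2 - 124*l + t^2*(-35*l - 140) + t*(-12*l^2 - 149*l - 404) - 192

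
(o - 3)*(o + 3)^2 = o^3 + 3*o^2 - 9*o - 27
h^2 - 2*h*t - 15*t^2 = (h - 5*t)*(h + 3*t)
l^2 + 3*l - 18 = (l - 3)*(l + 6)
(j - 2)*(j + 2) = j^2 - 4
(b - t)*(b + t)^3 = b^4 + 2*b^3*t - 2*b*t^3 - t^4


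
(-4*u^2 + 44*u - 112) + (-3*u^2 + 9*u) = -7*u^2 + 53*u - 112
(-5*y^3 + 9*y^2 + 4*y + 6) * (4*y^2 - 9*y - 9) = -20*y^5 + 81*y^4 - 20*y^3 - 93*y^2 - 90*y - 54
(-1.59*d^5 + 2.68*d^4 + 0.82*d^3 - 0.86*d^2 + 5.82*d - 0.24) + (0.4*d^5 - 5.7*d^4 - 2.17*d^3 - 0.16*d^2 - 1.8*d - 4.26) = -1.19*d^5 - 3.02*d^4 - 1.35*d^3 - 1.02*d^2 + 4.02*d - 4.5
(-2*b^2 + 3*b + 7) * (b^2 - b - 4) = -2*b^4 + 5*b^3 + 12*b^2 - 19*b - 28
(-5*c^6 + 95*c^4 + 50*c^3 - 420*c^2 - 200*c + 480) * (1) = -5*c^6 + 95*c^4 + 50*c^3 - 420*c^2 - 200*c + 480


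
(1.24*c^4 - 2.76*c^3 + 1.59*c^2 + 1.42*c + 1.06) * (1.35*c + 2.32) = 1.674*c^5 - 0.8492*c^4 - 4.2567*c^3 + 5.6058*c^2 + 4.7254*c + 2.4592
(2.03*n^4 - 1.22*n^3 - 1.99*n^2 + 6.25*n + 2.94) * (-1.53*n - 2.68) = -3.1059*n^5 - 3.5738*n^4 + 6.3143*n^3 - 4.2293*n^2 - 21.2482*n - 7.8792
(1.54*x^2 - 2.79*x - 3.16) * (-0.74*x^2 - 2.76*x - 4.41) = -1.1396*x^4 - 2.1858*x^3 + 3.2474*x^2 + 21.0255*x + 13.9356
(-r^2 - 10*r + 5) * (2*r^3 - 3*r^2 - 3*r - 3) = -2*r^5 - 17*r^4 + 43*r^3 + 18*r^2 + 15*r - 15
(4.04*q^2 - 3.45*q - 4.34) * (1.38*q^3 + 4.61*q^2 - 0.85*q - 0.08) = 5.5752*q^5 + 13.8634*q^4 - 25.3277*q^3 - 17.3981*q^2 + 3.965*q + 0.3472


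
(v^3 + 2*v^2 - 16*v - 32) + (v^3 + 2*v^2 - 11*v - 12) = 2*v^3 + 4*v^2 - 27*v - 44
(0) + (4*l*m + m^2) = 4*l*m + m^2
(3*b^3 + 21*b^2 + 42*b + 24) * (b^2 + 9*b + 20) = 3*b^5 + 48*b^4 + 291*b^3 + 822*b^2 + 1056*b + 480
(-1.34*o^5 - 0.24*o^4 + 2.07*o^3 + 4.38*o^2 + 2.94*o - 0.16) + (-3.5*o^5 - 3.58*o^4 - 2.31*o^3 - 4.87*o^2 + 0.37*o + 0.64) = -4.84*o^5 - 3.82*o^4 - 0.24*o^3 - 0.49*o^2 + 3.31*o + 0.48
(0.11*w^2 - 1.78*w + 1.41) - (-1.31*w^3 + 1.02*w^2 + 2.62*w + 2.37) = 1.31*w^3 - 0.91*w^2 - 4.4*w - 0.96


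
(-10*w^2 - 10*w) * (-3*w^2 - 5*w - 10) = 30*w^4 + 80*w^3 + 150*w^2 + 100*w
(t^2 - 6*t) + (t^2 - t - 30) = 2*t^2 - 7*t - 30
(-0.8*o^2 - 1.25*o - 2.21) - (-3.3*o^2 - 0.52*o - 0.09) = 2.5*o^2 - 0.73*o - 2.12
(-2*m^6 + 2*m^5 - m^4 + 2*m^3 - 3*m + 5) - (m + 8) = -2*m^6 + 2*m^5 - m^4 + 2*m^3 - 4*m - 3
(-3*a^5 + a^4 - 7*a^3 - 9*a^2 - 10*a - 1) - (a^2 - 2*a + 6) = -3*a^5 + a^4 - 7*a^3 - 10*a^2 - 8*a - 7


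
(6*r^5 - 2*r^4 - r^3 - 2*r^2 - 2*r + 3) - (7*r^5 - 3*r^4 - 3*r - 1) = -r^5 + r^4 - r^3 - 2*r^2 + r + 4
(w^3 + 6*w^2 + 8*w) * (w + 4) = w^4 + 10*w^3 + 32*w^2 + 32*w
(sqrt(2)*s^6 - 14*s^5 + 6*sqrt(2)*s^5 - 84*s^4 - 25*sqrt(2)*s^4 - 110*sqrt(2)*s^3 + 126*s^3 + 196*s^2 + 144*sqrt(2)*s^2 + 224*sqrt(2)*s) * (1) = sqrt(2)*s^6 - 14*s^5 + 6*sqrt(2)*s^5 - 84*s^4 - 25*sqrt(2)*s^4 - 110*sqrt(2)*s^3 + 126*s^3 + 196*s^2 + 144*sqrt(2)*s^2 + 224*sqrt(2)*s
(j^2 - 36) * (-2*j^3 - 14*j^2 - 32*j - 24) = -2*j^5 - 14*j^4 + 40*j^3 + 480*j^2 + 1152*j + 864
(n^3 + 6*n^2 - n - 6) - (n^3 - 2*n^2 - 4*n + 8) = 8*n^2 + 3*n - 14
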